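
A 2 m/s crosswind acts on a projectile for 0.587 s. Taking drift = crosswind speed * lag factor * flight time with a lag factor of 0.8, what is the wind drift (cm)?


drift = v_wind * lag * t = 2 * 0.8 * 0.587 = 0.9392 m ≈ 93.92 cm

93.92 cm


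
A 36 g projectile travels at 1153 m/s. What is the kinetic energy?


E = 0.5*m*v^2 = 0.5*0.036*1153^2 = 23929 J

23929 J


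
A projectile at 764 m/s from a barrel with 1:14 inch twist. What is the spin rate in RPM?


twist_m = 14*0.0254 = 0.3556 m
spin = v/twist = 764/0.3556 = 2148.481 rev/s
RPM = spin*60 = 2148.481*60 ≈ 128909 RPM

128909 RPM


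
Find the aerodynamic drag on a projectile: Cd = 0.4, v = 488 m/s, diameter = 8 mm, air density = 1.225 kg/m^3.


A = pi*(d/2)^2 = pi*(8/2000)^2 = 5.02655e-05 m^2
Fd = 0.5*Cd*rho*A*v^2 = 0.5*0.4*1.225*5.02655e-05*488^2 = 2.933 N

2.933 N


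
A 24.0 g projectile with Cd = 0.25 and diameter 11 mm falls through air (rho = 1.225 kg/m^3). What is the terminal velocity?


A = pi*(d/2)^2 = pi*(11/2000)^2 = 9.50332e-05 m^2
vt = sqrt(2mg/(Cd*rho*A)) = sqrt(2*0.024*9.81/(0.25 * 1.225 * 9.50332e-05)) = 127.2 m/s

127.2 m/s


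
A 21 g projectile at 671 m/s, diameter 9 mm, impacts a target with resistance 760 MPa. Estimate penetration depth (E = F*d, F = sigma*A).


A = pi*(d/2)^2 = pi*(9/2)^2 = 63.6173 mm^2
E = 0.5*m*v^2 = 0.5*0.021*671^2 = 4727.53 J
depth = E/(sigma*A) = 4727.53 J / (760 MPa * 63.6173 mm^2) = 4727.53/(760 * 63.6173) m = 0.0977791 m ≈ 97.78 mm

97.78 mm


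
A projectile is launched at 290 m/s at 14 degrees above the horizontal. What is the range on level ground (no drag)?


R = v0^2 * sin(2*theta) / g = 290^2 * sin(2*14°) / 9.81 = 4025 m

4025 m


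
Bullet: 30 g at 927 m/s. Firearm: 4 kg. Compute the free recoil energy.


v_r = m_p*v_p/m_gun = 0.03*927/4 = 6.9525 m/s, E_r = 0.5*m_gun*v_r^2 = 0.5*4*6.9525^2 = 96.67 J

96.67 J


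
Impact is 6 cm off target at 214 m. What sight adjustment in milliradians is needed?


1 mrad subtends 1 cm per 10 m of range, so adj = error_cm / (dist_m / 10) = 6 / (214/10) = 0.2804 mrad

0.2804 mrad


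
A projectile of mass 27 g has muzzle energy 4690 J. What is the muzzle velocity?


v = sqrt(2*E/m) = sqrt(2*4690/0.027) = 589.4 m/s

589.4 m/s


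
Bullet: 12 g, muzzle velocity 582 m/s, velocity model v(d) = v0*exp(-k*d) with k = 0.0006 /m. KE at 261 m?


v = v0*exp(-k*d) = 582*exp(-0.0006*261) = 497.637 m/s
E = 0.5*m*v^2 = 0.5*0.012*497.637^2 = 1486 J

1486 J


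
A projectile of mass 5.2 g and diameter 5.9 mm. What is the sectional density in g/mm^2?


SD = m/d^2 = 5.2/5.9^2 = 0.1494 g/mm^2

0.1494 g/mm^2


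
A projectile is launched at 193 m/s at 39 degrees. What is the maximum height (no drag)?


H = (v0*sin(theta))^2 / (2g) = (193*sin(39°))^2 / (2*9.81) = 751.9 m

751.9 m


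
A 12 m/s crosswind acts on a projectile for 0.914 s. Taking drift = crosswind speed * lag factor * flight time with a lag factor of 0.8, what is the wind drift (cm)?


drift = v_wind * lag * t = 12 * 0.8 * 0.914 = 8.7744 m ≈ 877.4 cm

877.4 cm


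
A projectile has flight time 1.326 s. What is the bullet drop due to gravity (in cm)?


drop = 0.5*g*t^2 = 0.5*9.81*1.326^2 = 8.62434 m ≈ 862.4 cm

862.4 cm


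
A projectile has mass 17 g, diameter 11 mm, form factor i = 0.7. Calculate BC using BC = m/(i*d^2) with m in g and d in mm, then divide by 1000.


BC = m/(i*d^2*1000) = 17/(0.7 * 11^2 * 1000) = 0.0002007

0.0002007


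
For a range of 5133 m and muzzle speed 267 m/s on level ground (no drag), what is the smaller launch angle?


sin(2*theta) = R*g/v0^2 = 5133*9.81/267^2 = 0.706346, theta = arcsin(0.706346)/2 = 22.47°

22.47 degrees


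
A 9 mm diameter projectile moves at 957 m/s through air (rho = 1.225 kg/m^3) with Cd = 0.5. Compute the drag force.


A = pi*(d/2)^2 = pi*(9/2000)^2 = 6.36173e-05 m^2
Fd = 0.5*Cd*rho*A*v^2 = 0.5*0.5*1.225*6.36173e-05*957^2 = 17.84 N

17.84 N


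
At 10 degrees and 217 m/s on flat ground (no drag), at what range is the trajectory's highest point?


R = v0^2*sin(2*theta)/g = 217^2*sin(2*10°)/9.81 = 1641.73 m
apex_dist = R/2 = 1641.73/2 = 820.9 m

820.9 m


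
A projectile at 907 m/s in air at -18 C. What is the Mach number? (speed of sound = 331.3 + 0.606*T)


a = 331.3 + 0.606*(-18) = 320.392 m/s
M = v/a = 907/320.392 = 2.831

2.831


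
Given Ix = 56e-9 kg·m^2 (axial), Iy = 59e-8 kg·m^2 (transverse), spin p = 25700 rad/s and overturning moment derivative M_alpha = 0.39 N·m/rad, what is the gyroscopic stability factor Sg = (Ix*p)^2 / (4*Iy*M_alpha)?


Sg = Ix^2 * p^2 / (4 * Iy * M_alpha) = (56e-9)^2 * 25700^2 / (4 * 59e-8 * 0.39) = 2.25

2.25


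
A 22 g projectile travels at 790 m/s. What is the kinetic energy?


E = 0.5*m*v^2 = 0.5*0.022*790^2 = 6865 J

6865 J


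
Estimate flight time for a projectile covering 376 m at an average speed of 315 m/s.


t = d/v = 376/315 = 1.194 s

1.194 s


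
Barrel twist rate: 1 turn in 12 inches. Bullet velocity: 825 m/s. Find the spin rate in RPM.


twist_m = 12*0.0254 = 0.3048 m
spin = v/twist = 825/0.3048 = 2706.693 rev/s
RPM = spin*60 = 2706.693*60 ≈ 162402 RPM

162402 RPM


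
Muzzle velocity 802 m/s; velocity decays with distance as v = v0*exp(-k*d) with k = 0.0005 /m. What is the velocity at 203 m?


v = v0*exp(-k*d) = 802*exp(-0.0005*203) = 724.6 m/s

724.6 m/s


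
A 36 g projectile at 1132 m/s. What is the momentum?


p = m*v = 0.036*1132 = 40.75 kg·m/s

40.75 kg·m/s


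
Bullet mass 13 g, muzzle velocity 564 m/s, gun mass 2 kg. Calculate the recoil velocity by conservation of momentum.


v_recoil = m_p * v_p / m_gun = 0.013 * 564 / 2 = 3.666 m/s

3.666 m/s


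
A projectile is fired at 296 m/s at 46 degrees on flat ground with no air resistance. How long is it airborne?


T = 2*v0*sin(theta)/g = 2*296*sin(46°)/9.81 = 43.41 s

43.41 s


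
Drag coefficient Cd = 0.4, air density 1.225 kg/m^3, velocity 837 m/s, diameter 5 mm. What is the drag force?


A = pi*(d/2)^2 = pi*(5/2000)^2 = 1.96350e-05 m^2
Fd = 0.5*Cd*rho*A*v^2 = 0.5*0.4*1.225*1.96350e-05*837^2 = 3.37 N

3.37 N


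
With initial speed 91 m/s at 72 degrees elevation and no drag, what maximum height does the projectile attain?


H = (v0*sin(theta))^2 / (2g) = (91*sin(72°))^2 / (2*9.81) = 381.8 m

381.8 m


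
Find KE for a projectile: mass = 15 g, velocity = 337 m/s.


E = 0.5*m*v^2 = 0.5*0.015*337^2 = 851.8 J

851.8 J


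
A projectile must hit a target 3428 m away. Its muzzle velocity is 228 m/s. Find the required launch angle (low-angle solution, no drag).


sin(2*theta) = R*g/v0^2 = 3428*9.81/228^2 = 0.646904, theta = arcsin(0.646904)/2 = 20.15°

20.15 degrees


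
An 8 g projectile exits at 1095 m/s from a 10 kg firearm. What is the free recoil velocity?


v_recoil = m_p * v_p / m_gun = 0.008 * 1095 / 10 = 0.876 m/s

0.876 m/s


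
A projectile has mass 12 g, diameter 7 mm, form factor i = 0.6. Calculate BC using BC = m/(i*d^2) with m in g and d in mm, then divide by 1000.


BC = m/(i*d^2*1000) = 12/(0.6 * 7^2 * 1000) = 0.0004082

0.0004082


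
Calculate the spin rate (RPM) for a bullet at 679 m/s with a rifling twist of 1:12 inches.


twist_m = 12*0.0254 = 0.3048 m
spin = v/twist = 679/0.3048 = 2227.69 rev/s
RPM = spin*60 = 2227.69*60 ≈ 133661 RPM

133661 RPM


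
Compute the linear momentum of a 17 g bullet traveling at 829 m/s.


p = m*v = 0.017*829 = 14.09 kg·m/s

14.09 kg·m/s


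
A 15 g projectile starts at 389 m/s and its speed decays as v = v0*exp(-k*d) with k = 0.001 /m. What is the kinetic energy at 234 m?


v = v0*exp(-k*d) = 389*exp(-0.001*234) = 307.84 m/s
E = 0.5*m*v^2 = 0.5*0.015*307.84^2 = 710.7 J

710.7 J


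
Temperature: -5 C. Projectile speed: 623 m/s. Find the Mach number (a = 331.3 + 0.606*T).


a = 331.3 + 0.606*(-5) = 328.27 m/s
M = v/a = 623/328.27 = 1.898

1.898


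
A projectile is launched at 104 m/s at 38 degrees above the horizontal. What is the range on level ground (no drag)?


R = v0^2 * sin(2*theta) / g = 104^2 * sin(2*38°) / 9.81 = 1070 m

1070 m


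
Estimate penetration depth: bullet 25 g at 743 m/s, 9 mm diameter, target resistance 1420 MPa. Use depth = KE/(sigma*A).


A = pi*(d/2)^2 = pi*(9/2)^2 = 63.6173 mm^2
E = 0.5*m*v^2 = 0.5*0.025*743^2 = 6900.61 J
depth = E/(sigma*A) = 6900.61 J / (1420 MPa * 63.6173 mm^2) = 6900.61/(1420 * 63.6173) m = 0.0763879 m ≈ 76.39 mm

76.39 mm


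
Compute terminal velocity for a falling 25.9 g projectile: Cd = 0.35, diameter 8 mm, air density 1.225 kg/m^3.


A = pi*(d/2)^2 = pi*(8/2000)^2 = 5.02655e-05 m^2
vt = sqrt(2mg/(Cd*rho*A)) = sqrt(2*0.0259*9.81/(0.35 * 1.225 * 5.02655e-05)) = 153.6 m/s

153.6 m/s


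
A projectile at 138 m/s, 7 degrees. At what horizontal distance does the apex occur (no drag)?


R = v0^2*sin(2*theta)/g = 138^2*sin(2*7°)/9.81 = 469.639 m
apex_dist = R/2 = 469.639/2 = 234.8 m

234.8 m


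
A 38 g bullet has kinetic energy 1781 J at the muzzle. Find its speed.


v = sqrt(2*E/m) = sqrt(2*1781/0.038) = 306.2 m/s

306.2 m/s


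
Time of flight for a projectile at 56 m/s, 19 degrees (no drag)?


T = 2*v0*sin(theta)/g = 2*56*sin(19°)/9.81 = 3.717 s

3.717 s


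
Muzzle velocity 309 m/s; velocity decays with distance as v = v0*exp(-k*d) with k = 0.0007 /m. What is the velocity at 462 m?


v = v0*exp(-k*d) = 309*exp(-0.0007*462) = 223.6 m/s

223.6 m/s


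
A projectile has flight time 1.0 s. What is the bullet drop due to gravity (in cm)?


drop = 0.5*g*t^2 = 0.5*9.81*1.0^2 = 4.905 m ≈ 490.5 cm

490.5 cm


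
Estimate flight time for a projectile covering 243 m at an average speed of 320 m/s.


t = d/v = 243/320 = 0.7594 s

0.7594 s


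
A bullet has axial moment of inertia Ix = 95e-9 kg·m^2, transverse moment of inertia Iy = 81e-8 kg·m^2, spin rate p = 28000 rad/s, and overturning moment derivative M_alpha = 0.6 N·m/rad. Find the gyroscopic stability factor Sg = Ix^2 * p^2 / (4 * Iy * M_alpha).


Sg = Ix^2 * p^2 / (4 * Iy * M_alpha) = (95e-9)^2 * 28000^2 / (4 * 81e-8 * 0.6) = 3.64

3.64


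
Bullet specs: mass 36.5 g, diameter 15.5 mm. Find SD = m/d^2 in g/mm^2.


SD = m/d^2 = 36.5/15.5^2 = 0.1519 g/mm^2

0.1519 g/mm^2


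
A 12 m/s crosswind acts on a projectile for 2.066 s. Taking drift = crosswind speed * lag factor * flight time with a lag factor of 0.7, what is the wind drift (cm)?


drift = v_wind * lag * t = 12 * 0.7 * 2.066 = 17.3544 m ≈ 1735 cm

1735 cm


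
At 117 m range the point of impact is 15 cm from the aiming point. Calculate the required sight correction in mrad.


1 mrad subtends 1 cm per 10 m of range, so adj = error_cm / (dist_m / 10) = 15 / (117/10) = 1.282 mrad

1.282 mrad


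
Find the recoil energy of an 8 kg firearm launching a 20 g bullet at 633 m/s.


v_r = m_p*v_p/m_gun = 0.02*633/8 = 1.5825 m/s, E_r = 0.5*m_gun*v_r^2 = 0.5*8*1.5825^2 = 10.02 J

10.02 J


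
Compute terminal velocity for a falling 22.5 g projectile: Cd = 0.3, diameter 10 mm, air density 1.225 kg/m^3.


A = pi*(d/2)^2 = pi*(10/2000)^2 = 7.85398e-05 m^2
vt = sqrt(2mg/(Cd*rho*A)) = sqrt(2*0.0225*9.81/(0.3 * 1.225 * 7.85398e-05)) = 123.7 m/s

123.7 m/s


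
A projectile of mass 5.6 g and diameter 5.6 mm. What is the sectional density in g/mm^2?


SD = m/d^2 = 5.6/5.6^2 = 0.1786 g/mm^2

0.1786 g/mm^2


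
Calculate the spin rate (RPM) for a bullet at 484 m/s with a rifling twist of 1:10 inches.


twist_m = 10*0.0254 = 0.254 m
spin = v/twist = 484/0.254 = 1905.512 rev/s
RPM = spin*60 = 1905.512*60 ≈ 114331 RPM

114331 RPM


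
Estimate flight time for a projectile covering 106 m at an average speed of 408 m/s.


t = d/v = 106/408 = 0.2598 s

0.2598 s


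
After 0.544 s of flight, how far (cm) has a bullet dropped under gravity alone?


drop = 0.5*g*t^2 = 0.5*9.81*0.544^2 = 1.45157 m ≈ 145.2 cm

145.2 cm


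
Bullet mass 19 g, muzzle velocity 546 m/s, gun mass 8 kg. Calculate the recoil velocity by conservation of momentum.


v_recoil = m_p * v_p / m_gun = 0.019 * 546 / 8 = 1.297 m/s

1.297 m/s


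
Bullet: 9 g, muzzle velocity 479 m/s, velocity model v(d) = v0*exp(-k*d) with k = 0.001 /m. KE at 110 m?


v = v0*exp(-k*d) = 479*exp(-0.001*110) = 429.105 m/s
E = 0.5*m*v^2 = 0.5*0.009*429.105^2 = 828.6 J

828.6 J


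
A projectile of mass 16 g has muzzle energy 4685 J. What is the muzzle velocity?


v = sqrt(2*E/m) = sqrt(2*4685/0.016) = 765.3 m/s

765.3 m/s


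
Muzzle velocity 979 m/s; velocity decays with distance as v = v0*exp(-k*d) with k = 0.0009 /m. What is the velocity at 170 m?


v = v0*exp(-k*d) = 979*exp(-0.0009*170) = 840.1 m/s

840.1 m/s


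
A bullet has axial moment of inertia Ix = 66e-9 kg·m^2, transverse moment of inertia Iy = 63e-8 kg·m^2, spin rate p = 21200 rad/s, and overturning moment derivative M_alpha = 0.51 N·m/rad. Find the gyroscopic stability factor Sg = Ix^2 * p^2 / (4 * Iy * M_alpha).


Sg = Ix^2 * p^2 / (4 * Iy * M_alpha) = (66e-9)^2 * 21200^2 / (4 * 63e-8 * 0.51) = 1.523

1.523


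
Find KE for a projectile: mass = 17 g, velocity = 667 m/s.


E = 0.5*m*v^2 = 0.5*0.017*667^2 = 3782 J

3782 J


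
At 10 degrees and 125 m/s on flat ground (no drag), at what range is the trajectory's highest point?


R = v0^2*sin(2*theta)/g = 125^2*sin(2*10°)/9.81 = 544.757 m
apex_dist = R/2 = 544.757/2 = 272.4 m

272.4 m


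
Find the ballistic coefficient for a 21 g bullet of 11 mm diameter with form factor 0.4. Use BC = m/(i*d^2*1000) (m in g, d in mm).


BC = m/(i*d^2*1000) = 21/(0.4 * 11^2 * 1000) = 0.0004339

0.0004339


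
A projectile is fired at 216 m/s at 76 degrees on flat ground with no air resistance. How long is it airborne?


T = 2*v0*sin(theta)/g = 2*216*sin(76°)/9.81 = 42.73 s

42.73 s


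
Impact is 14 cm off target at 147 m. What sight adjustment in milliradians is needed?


1 mrad subtends 1 cm per 10 m of range, so adj = error_cm / (dist_m / 10) = 14 / (147/10) = 0.9524 mrad

0.9524 mrad


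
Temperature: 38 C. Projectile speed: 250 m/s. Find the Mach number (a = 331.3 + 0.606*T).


a = 331.3 + 0.606*(38) = 354.328 m/s
M = v/a = 250/354.328 = 0.7056

0.7056


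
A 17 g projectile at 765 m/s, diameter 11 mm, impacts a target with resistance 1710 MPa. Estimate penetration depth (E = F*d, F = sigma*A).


A = pi*(d/2)^2 = pi*(11/2)^2 = 95.0332 mm^2
E = 0.5*m*v^2 = 0.5*0.017*765^2 = 4974.41 J
depth = E/(sigma*A) = 4974.41 J / (1710 MPa * 95.0332 mm^2) = 4974.41/(1710 * 95.0332) m = 0.0306105 m ≈ 30.61 mm

30.61 mm


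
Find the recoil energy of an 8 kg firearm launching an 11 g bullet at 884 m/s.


v_r = m_p*v_p/m_gun = 0.011*884/8 = 1.2155 m/s, E_r = 0.5*m_gun*v_r^2 = 0.5*8*1.2155^2 = 5.91 J

5.91 J


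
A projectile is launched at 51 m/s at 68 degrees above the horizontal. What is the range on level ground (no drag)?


R = v0^2 * sin(2*theta) / g = 51^2 * sin(2*68°) / 9.81 = 184.2 m

184.2 m


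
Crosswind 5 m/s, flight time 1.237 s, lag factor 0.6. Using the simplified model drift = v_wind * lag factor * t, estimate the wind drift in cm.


drift = v_wind * lag * t = 5 * 0.6 * 1.237 = 3.711 m ≈ 371.1 cm

371.1 cm


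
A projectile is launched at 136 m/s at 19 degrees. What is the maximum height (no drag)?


H = (v0*sin(theta))^2 / (2g) = (136*sin(19°))^2 / (2*9.81) = 99.92 m

99.92 m


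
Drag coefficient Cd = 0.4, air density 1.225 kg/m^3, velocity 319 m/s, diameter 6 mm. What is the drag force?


A = pi*(d/2)^2 = pi*(6/2000)^2 = 2.82743e-05 m^2
Fd = 0.5*Cd*rho*A*v^2 = 0.5*0.4*1.225*2.82743e-05*319^2 = 0.7049 N

0.7049 N


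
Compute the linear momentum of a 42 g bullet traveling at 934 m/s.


p = m*v = 0.042*934 = 39.23 kg·m/s

39.23 kg·m/s


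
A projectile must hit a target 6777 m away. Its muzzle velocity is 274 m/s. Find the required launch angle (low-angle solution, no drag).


sin(2*theta) = R*g/v0^2 = 6777*9.81/274^2 = 0.885534, theta = arcsin(0.885534)/2 = 31.16°

31.16 degrees


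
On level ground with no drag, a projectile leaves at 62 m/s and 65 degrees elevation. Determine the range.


R = v0^2 * sin(2*theta) / g = 62^2 * sin(2*65°) / 9.81 = 300.2 m

300.2 m


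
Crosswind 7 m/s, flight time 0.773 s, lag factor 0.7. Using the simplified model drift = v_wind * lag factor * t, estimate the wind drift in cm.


drift = v_wind * lag * t = 7 * 0.7 * 0.773 = 3.7877 m ≈ 378.8 cm

378.8 cm


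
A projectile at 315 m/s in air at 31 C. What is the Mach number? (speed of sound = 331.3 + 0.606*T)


a = 331.3 + 0.606*(31) = 350.086 m/s
M = v/a = 315/350.086 = 0.8998

0.8998


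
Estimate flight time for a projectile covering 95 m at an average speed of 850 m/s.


t = d/v = 95/850 = 0.1118 s

0.1118 s


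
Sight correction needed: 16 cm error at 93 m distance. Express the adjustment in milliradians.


1 mrad subtends 1 cm per 10 m of range, so adj = error_cm / (dist_m / 10) = 16 / (93/10) = 1.72 mrad

1.72 mrad


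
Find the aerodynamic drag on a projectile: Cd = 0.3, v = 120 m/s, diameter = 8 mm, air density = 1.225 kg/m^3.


A = pi*(d/2)^2 = pi*(8/2000)^2 = 5.02655e-05 m^2
Fd = 0.5*Cd*rho*A*v^2 = 0.5*0.3*1.225*5.02655e-05*120^2 = 0.133 N

0.133 N


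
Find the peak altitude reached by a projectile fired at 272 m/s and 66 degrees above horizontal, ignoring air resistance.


H = (v0*sin(theta))^2 / (2g) = (272*sin(66°))^2 / (2*9.81) = 3147 m

3147 m


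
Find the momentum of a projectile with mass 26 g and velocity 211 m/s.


p = m*v = 0.026*211 = 5.486 kg·m/s

5.486 kg·m/s


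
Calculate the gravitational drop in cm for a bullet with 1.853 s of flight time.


drop = 0.5*g*t^2 = 0.5*9.81*1.853^2 = 16.8419 m ≈ 1684 cm

1684 cm


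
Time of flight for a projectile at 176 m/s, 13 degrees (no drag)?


T = 2*v0*sin(theta)/g = 2*176*sin(13°)/9.81 = 8.072 s

8.072 s


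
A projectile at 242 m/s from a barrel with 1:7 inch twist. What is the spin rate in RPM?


twist_m = 7*0.0254 = 0.1778 m
spin = v/twist = 242/0.1778 = 1361.08 rev/s
RPM = spin*60 = 1361.08*60 ≈ 81665 RPM

81665 RPM


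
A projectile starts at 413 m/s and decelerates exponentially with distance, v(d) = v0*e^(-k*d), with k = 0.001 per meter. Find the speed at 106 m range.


v = v0*exp(-k*d) = 413*exp(-0.001*106) = 371.5 m/s

371.5 m/s


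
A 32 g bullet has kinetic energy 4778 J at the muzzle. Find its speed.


v = sqrt(2*E/m) = sqrt(2*4778/0.032) = 546.5 m/s

546.5 m/s


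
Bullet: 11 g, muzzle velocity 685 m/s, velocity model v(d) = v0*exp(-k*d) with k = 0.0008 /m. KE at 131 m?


v = v0*exp(-k*d) = 685*exp(-0.0008*131) = 616.846 m/s
E = 0.5*m*v^2 = 0.5*0.011*616.846^2 = 2093 J

2093 J


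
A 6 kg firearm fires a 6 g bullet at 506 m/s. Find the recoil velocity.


v_recoil = m_p * v_p / m_gun = 0.006 * 506 / 6 = 0.506 m/s

0.506 m/s


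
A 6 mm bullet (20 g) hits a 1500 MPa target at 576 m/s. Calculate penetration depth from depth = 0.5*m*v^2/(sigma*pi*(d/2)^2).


A = pi*(d/2)^2 = pi*(6/2)^2 = 28.2743 mm^2
E = 0.5*m*v^2 = 0.5*0.02*576^2 = 3317.76 J
depth = E/(sigma*A) = 3317.76 J / (1500 MPa * 28.2743 mm^2) = 3317.76/(1500 * 28.2743) m = 0.0782278 m ≈ 78.23 mm

78.23 mm


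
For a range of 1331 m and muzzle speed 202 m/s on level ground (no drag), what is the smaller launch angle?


sin(2*theta) = R*g/v0^2 = 1331*9.81/202^2 = 0.319996, theta = arcsin(0.319996)/2 = 9.331°

9.331 degrees


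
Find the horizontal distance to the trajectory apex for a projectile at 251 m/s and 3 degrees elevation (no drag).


R = v0^2*sin(2*theta)/g = 251^2*sin(2*3°)/9.81 = 671.294 m
apex_dist = R/2 = 671.294/2 = 335.6 m

335.6 m


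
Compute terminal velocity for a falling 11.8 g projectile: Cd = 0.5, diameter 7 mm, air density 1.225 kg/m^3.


A = pi*(d/2)^2 = pi*(7/2000)^2 = 3.84845e-05 m^2
vt = sqrt(2mg/(Cd*rho*A)) = sqrt(2*0.0118*9.81/(0.5 * 1.225 * 3.84845e-05)) = 99.1 m/s

99.1 m/s


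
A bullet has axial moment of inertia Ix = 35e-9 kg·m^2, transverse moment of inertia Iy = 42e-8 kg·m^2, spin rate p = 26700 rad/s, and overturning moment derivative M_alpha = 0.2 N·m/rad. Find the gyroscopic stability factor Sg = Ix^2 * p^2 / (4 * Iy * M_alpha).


Sg = Ix^2 * p^2 / (4 * Iy * M_alpha) = (35e-9)^2 * 26700^2 / (4 * 42e-8 * 0.2) = 2.599

2.599


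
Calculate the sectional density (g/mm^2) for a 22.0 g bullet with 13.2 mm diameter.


SD = m/d^2 = 22.0/13.2^2 = 0.1263 g/mm^2

0.1263 g/mm^2


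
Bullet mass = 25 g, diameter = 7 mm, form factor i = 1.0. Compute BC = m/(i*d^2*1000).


BC = m/(i*d^2*1000) = 25/(1.0 * 7^2 * 1000) = 0.0005102

0.0005102


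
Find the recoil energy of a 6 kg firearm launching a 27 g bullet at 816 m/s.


v_r = m_p*v_p/m_gun = 0.027*816/6 = 3.672 m/s, E_r = 0.5*m_gun*v_r^2 = 0.5*6*3.672^2 = 40.45 J

40.45 J


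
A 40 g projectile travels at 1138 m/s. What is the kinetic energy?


E = 0.5*m*v^2 = 0.5*0.04*1138^2 = 25901 J

25901 J


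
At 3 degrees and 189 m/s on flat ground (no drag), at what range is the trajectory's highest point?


R = v0^2*sin(2*theta)/g = 189^2*sin(2*3°)/9.81 = 380.618 m
apex_dist = R/2 = 380.618/2 = 190.3 m

190.3 m


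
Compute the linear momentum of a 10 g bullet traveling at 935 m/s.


p = m*v = 0.01*935 = 9.35 kg·m/s

9.35 kg·m/s


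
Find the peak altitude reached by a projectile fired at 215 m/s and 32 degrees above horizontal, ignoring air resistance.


H = (v0*sin(theta))^2 / (2g) = (215*sin(32°))^2 / (2*9.81) = 661.6 m

661.6 m


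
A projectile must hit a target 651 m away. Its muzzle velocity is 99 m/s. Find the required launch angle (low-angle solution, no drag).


sin(2*theta) = R*g/v0^2 = 651*9.81/99^2 = 0.651598, theta = arcsin(0.651598)/2 = 20.33°

20.33 degrees


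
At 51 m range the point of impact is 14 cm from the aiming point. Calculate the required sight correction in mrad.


1 mrad subtends 1 cm per 10 m of range, so adj = error_cm / (dist_m / 10) = 14 / (51/10) = 2.745 mrad

2.745 mrad


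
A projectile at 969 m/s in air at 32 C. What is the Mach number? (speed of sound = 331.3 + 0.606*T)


a = 331.3 + 0.606*(32) = 350.692 m/s
M = v/a = 969/350.692 = 2.763

2.763


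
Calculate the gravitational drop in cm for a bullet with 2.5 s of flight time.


drop = 0.5*g*t^2 = 0.5*9.81*2.5^2 = 30.6562 m ≈ 3066 cm

3066 cm


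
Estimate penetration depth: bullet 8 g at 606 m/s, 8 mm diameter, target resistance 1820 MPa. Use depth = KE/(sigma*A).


A = pi*(d/2)^2 = pi*(8/2)^2 = 50.2655 mm^2
E = 0.5*m*v^2 = 0.5*0.008*606^2 = 1468.94 J
depth = E/(sigma*A) = 1468.94 J / (1820 MPa * 50.2655 mm^2) = 1468.94/(1820 * 50.2655) m = 0.016057 m ≈ 16.06 mm

16.06 mm


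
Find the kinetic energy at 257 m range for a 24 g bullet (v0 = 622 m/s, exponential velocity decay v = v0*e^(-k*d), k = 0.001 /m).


v = v0*exp(-k*d) = 622*exp(-0.001*257) = 481.035 m/s
E = 0.5*m*v^2 = 0.5*0.024*481.035^2 = 2777 J

2777 J


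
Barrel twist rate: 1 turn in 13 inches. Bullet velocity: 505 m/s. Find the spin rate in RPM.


twist_m = 13*0.0254 = 0.3302 m
spin = v/twist = 505/0.3302 = 1529.376 rev/s
RPM = spin*60 = 1529.376*60 ≈ 91763 RPM

91763 RPM


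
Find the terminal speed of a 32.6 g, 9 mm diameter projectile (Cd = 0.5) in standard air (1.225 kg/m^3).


A = pi*(d/2)^2 = pi*(9/2000)^2 = 6.36173e-05 m^2
vt = sqrt(2mg/(Cd*rho*A)) = sqrt(2*0.0326*9.81/(0.5 * 1.225 * 6.36173e-05)) = 128.1 m/s

128.1 m/s


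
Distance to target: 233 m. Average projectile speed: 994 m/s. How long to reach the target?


t = d/v = 233/994 = 0.2344 s

0.2344 s


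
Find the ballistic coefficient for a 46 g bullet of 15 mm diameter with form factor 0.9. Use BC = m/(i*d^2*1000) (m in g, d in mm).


BC = m/(i*d^2*1000) = 46/(0.9 * 15^2 * 1000) = 0.0002272

0.0002272


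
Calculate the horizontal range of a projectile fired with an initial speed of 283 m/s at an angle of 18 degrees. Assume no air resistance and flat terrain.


R = v0^2 * sin(2*theta) / g = 283^2 * sin(2*18°) / 9.81 = 4799 m

4799 m


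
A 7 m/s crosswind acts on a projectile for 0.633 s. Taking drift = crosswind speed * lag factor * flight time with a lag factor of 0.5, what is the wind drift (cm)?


drift = v_wind * lag * t = 7 * 0.5 * 0.633 = 2.2155 m ≈ 221.6 cm

221.6 cm


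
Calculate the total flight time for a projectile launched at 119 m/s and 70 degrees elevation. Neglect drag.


T = 2*v0*sin(theta)/g = 2*119*sin(70°)/9.81 = 22.8 s

22.8 s


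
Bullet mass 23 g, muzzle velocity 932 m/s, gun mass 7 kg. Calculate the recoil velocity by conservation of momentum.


v_recoil = m_p * v_p / m_gun = 0.023 * 932 / 7 = 3.062 m/s

3.062 m/s


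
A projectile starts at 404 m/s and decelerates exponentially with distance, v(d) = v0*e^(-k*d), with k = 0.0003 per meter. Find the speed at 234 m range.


v = v0*exp(-k*d) = 404*exp(-0.0003*234) = 376.6 m/s

376.6 m/s


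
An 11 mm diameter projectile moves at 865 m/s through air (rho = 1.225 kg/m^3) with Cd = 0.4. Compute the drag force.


A = pi*(d/2)^2 = pi*(11/2000)^2 = 9.50332e-05 m^2
Fd = 0.5*Cd*rho*A*v^2 = 0.5*0.4*1.225*9.50332e-05*865^2 = 17.42 N

17.42 N


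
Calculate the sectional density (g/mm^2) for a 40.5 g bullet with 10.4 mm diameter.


SD = m/d^2 = 40.5/10.4^2 = 0.3744 g/mm^2

0.3744 g/mm^2


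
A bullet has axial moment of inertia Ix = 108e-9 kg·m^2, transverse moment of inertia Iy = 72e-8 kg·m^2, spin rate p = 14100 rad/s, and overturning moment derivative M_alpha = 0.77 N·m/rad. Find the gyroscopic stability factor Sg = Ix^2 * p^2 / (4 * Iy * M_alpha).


Sg = Ix^2 * p^2 / (4 * Iy * M_alpha) = (108e-9)^2 * 14100^2 / (4 * 72e-8 * 0.77) = 1.046

1.046


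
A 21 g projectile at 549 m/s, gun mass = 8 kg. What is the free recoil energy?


v_r = m_p*v_p/m_gun = 0.021*549/8 = 1.44112 m/s, E_r = 0.5*m_gun*v_r^2 = 0.5*8*1.44112^2 = 8.307 J

8.307 J


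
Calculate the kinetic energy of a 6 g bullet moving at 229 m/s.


E = 0.5*m*v^2 = 0.5*0.006*229^2 = 157.3 J

157.3 J


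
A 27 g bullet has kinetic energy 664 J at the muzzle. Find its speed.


v = sqrt(2*E/m) = sqrt(2*664/0.027) = 221.8 m/s

221.8 m/s


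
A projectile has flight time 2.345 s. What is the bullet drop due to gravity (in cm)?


drop = 0.5*g*t^2 = 0.5*9.81*2.345^2 = 26.9727 m ≈ 2697 cm

2697 cm


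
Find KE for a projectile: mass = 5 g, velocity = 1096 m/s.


E = 0.5*m*v^2 = 0.5*0.005*1096^2 = 3003 J

3003 J


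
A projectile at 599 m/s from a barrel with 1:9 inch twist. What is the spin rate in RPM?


twist_m = 9*0.0254 = 0.2286 m
spin = v/twist = 599/0.2286 = 2620.297 rev/s
RPM = spin*60 = 2620.297*60 ≈ 157218 RPM

157218 RPM


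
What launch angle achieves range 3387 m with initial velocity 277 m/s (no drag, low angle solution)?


sin(2*theta) = R*g/v0^2 = 3387*9.81/277^2 = 0.433037, theta = arcsin(0.433037)/2 = 12.83°

12.83 degrees


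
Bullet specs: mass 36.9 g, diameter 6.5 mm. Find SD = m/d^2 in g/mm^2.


SD = m/d^2 = 36.9/6.5^2 = 0.8734 g/mm^2

0.8734 g/mm^2


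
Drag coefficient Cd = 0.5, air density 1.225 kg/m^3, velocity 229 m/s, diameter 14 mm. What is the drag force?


A = pi*(d/2)^2 = pi*(14/2000)^2 = 1.53938e-04 m^2
Fd = 0.5*Cd*rho*A*v^2 = 0.5*0.5*1.225*1.53938e-04*229^2 = 2.472 N

2.472 N


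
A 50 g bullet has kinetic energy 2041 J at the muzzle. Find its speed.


v = sqrt(2*E/m) = sqrt(2*2041/0.05) = 285.7 m/s

285.7 m/s


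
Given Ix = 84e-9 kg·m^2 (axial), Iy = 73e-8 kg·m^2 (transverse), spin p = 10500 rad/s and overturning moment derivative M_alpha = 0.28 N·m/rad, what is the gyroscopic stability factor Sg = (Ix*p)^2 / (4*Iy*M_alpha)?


Sg = Ix^2 * p^2 / (4 * Iy * M_alpha) = (84e-9)^2 * 10500^2 / (4 * 73e-8 * 0.28) = 0.9515

0.9515


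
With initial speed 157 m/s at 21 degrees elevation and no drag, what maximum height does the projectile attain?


H = (v0*sin(theta))^2 / (2g) = (157*sin(21°))^2 / (2*9.81) = 161.3 m

161.3 m


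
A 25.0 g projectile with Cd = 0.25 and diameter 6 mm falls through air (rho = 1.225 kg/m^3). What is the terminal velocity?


A = pi*(d/2)^2 = pi*(6/2000)^2 = 2.82743e-05 m^2
vt = sqrt(2mg/(Cd*rho*A)) = sqrt(2*0.025*9.81/(0.25 * 1.225 * 2.82743e-05)) = 238 m/s

238 m/s


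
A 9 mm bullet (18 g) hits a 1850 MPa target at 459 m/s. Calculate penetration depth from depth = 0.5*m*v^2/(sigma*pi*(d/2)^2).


A = pi*(d/2)^2 = pi*(9/2)^2 = 63.6173 mm^2
E = 0.5*m*v^2 = 0.5*0.018*459^2 = 1896.13 J
depth = E/(sigma*A) = 1896.13 J / (1850 MPa * 63.6173 mm^2) = 1896.13/(1850 * 63.6173) m = 0.016111 m ≈ 16.11 mm

16.11 mm


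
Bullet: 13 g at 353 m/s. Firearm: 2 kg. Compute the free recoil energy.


v_r = m_p*v_p/m_gun = 0.013*353/2 = 2.2945 m/s, E_r = 0.5*m_gun*v_r^2 = 0.5*2*2.2945^2 = 5.265 J

5.265 J


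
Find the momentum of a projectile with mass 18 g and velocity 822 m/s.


p = m*v = 0.018*822 = 14.8 kg·m/s

14.8 kg·m/s


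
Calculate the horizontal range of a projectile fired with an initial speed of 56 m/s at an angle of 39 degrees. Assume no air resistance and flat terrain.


R = v0^2 * sin(2*theta) / g = 56^2 * sin(2*39°) / 9.81 = 312.7 m

312.7 m


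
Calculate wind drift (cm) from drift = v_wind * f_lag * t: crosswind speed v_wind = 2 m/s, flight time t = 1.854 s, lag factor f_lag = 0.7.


drift = v_wind * lag * t = 2 * 0.7 * 1.854 = 2.5956 m ≈ 259.6 cm

259.6 cm


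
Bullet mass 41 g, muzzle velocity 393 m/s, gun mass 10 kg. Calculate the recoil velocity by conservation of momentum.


v_recoil = m_p * v_p / m_gun = 0.041 * 393 / 10 = 1.611 m/s

1.611 m/s


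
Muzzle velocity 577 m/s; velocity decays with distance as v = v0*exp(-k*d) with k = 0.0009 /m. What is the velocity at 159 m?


v = v0*exp(-k*d) = 577*exp(-0.0009*159) = 500.1 m/s

500.1 m/s


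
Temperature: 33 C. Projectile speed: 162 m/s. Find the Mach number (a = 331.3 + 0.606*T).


a = 331.3 + 0.606*(33) = 351.298 m/s
M = v/a = 162/351.298 = 0.4611

0.4611


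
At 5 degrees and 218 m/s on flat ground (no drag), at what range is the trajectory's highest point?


R = v0^2*sin(2*theta)/g = 218^2*sin(2*5°)/9.81 = 841.229 m
apex_dist = R/2 = 841.229/2 = 420.6 m

420.6 m


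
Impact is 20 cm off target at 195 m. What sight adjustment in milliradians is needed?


1 mrad subtends 1 cm per 10 m of range, so adj = error_cm / (dist_m / 10) = 20 / (195/10) = 1.026 mrad

1.026 mrad


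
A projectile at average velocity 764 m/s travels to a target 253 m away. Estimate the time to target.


t = d/v = 253/764 = 0.3312 s

0.3312 s


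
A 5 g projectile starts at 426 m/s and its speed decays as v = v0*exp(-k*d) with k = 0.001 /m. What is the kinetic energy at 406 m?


v = v0*exp(-k*d) = 426*exp(-0.001*406) = 283.848 m/s
E = 0.5*m*v^2 = 0.5*0.005*283.848^2 = 201.4 J

201.4 J


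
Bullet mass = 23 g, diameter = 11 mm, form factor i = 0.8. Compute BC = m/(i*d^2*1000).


BC = m/(i*d^2*1000) = 23/(0.8 * 11^2 * 1000) = 0.0002376

0.0002376


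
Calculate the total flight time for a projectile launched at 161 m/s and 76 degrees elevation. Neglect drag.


T = 2*v0*sin(theta)/g = 2*161*sin(76°)/9.81 = 31.85 s

31.85 s


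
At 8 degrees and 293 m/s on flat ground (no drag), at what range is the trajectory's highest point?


R = v0^2*sin(2*theta)/g = 293^2*sin(2*8°)/9.81 = 2412.15 m
apex_dist = R/2 = 2412.15/2 = 1206 m

1206 m


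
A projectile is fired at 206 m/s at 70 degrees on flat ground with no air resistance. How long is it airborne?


T = 2*v0*sin(theta)/g = 2*206*sin(70°)/9.81 = 39.47 s

39.47 s


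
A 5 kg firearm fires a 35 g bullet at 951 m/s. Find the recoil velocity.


v_recoil = m_p * v_p / m_gun = 0.035 * 951 / 5 = 6.657 m/s

6.657 m/s


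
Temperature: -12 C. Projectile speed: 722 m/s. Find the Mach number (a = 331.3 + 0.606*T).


a = 331.3 + 0.606*(-12) = 324.028 m/s
M = v/a = 722/324.028 = 2.228

2.228


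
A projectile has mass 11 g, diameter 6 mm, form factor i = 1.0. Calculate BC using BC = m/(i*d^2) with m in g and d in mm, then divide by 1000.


BC = m/(i*d^2*1000) = 11/(1.0 * 6^2 * 1000) = 0.0003056

0.0003056


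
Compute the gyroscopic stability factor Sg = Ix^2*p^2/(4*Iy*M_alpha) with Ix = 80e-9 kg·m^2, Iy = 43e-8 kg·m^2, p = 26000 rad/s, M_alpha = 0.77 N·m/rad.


Sg = Ix^2 * p^2 / (4 * Iy * M_alpha) = (80e-9)^2 * 26000^2 / (4 * 43e-8 * 0.77) = 3.267

3.267


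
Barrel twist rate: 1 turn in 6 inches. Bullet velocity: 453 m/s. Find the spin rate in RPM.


twist_m = 6*0.0254 = 0.1524 m
spin = v/twist = 453/0.1524 = 2972.441 rev/s
RPM = spin*60 = 2972.441*60 ≈ 178346 RPM

178346 RPM


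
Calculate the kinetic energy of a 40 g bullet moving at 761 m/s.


E = 0.5*m*v^2 = 0.5*0.04*761^2 = 11582 J

11582 J


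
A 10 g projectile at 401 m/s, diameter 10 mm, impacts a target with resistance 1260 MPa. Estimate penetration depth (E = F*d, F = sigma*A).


A = pi*(d/2)^2 = pi*(10/2)^2 = 78.5398 mm^2
E = 0.5*m*v^2 = 0.5*0.01*401^2 = 804.005 J
depth = E/(sigma*A) = 804.005 J / (1260 MPa * 78.5398 mm^2) = 804.005/(1260 * 78.5398) m = 0.00812453 m ≈ 8.125 mm

8.125 mm


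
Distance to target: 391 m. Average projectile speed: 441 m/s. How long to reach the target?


t = d/v = 391/441 = 0.8866 s

0.8866 s


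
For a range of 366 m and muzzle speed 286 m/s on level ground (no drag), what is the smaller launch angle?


sin(2*theta) = R*g/v0^2 = 366*9.81/286^2 = 0.0438953, theta = arcsin(0.0438953)/2 = 1.258°

1.258 degrees


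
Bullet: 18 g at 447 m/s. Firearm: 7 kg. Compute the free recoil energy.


v_r = m_p*v_p/m_gun = 0.018*447/7 = 1.14943 m/s, E_r = 0.5*m_gun*v_r^2 = 0.5*7*1.14943^2 = 4.624 J

4.624 J


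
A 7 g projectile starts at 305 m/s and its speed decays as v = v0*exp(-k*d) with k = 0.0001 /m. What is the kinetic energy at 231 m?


v = v0*exp(-k*d) = 305*exp(-0.0001*231) = 298.035 m/s
E = 0.5*m*v^2 = 0.5*0.007*298.035^2 = 310.9 J

310.9 J


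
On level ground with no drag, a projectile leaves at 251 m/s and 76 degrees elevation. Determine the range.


R = v0^2 * sin(2*theta) / g = 251^2 * sin(2*76°) / 9.81 = 3015 m

3015 m


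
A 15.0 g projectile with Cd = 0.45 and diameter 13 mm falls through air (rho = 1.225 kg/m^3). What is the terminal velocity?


A = pi*(d/2)^2 = pi*(13/2000)^2 = 1.32732e-04 m^2
vt = sqrt(2mg/(Cd*rho*A)) = sqrt(2*0.015*9.81/(0.45 * 1.225 * 1.32732e-04)) = 63.42 m/s

63.42 m/s


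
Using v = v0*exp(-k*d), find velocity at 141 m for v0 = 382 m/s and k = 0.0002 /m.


v = v0*exp(-k*d) = 382*exp(-0.0002*141) = 371.4 m/s

371.4 m/s


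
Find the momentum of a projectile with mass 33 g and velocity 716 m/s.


p = m*v = 0.033*716 = 23.63 kg·m/s

23.63 kg·m/s


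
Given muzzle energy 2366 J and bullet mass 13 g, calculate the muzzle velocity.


v = sqrt(2*E/m) = sqrt(2*2366/0.013) = 603.3 m/s

603.3 m/s


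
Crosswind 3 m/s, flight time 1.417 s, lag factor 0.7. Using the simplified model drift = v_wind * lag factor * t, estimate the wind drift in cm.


drift = v_wind * lag * t = 3 * 0.7 * 1.417 = 2.9757 m ≈ 297.6 cm

297.6 cm


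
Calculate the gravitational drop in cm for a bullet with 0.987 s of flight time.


drop = 0.5*g*t^2 = 0.5*9.81*0.987^2 = 4.7783 m ≈ 477.8 cm

477.8 cm


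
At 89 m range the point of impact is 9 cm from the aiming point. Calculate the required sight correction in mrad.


1 mrad subtends 1 cm per 10 m of range, so adj = error_cm / (dist_m / 10) = 9 / (89/10) = 1.011 mrad

1.011 mrad


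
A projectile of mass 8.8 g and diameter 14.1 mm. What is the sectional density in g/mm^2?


SD = m/d^2 = 8.8/14.1^2 = 0.04426 g/mm^2

0.04426 g/mm^2


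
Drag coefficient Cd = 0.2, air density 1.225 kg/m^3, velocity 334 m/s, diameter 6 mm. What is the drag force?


A = pi*(d/2)^2 = pi*(6/2000)^2 = 2.82743e-05 m^2
Fd = 0.5*Cd*rho*A*v^2 = 0.5*0.2*1.225*2.82743e-05*334^2 = 0.3864 N

0.3864 N


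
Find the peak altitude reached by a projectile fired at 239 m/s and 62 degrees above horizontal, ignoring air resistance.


H = (v0*sin(theta))^2 / (2g) = (239*sin(62°))^2 / (2*9.81) = 2270 m

2270 m


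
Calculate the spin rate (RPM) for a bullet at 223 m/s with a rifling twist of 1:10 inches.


twist_m = 10*0.0254 = 0.254 m
spin = v/twist = 223/0.254 = 877.9528 rev/s
RPM = spin*60 = 877.9528*60 ≈ 52677 RPM

52677 RPM


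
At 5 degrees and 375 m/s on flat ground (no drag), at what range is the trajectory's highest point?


R = v0^2*sin(2*theta)/g = 375^2*sin(2*5°)/9.81 = 2489.22 m
apex_dist = R/2 = 2489.22/2 = 1245 m

1245 m


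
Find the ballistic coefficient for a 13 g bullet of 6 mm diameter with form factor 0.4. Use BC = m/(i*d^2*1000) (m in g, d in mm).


BC = m/(i*d^2*1000) = 13/(0.4 * 6^2 * 1000) = 0.0009028

0.0009028


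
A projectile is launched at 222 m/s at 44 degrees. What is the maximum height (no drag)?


H = (v0*sin(theta))^2 / (2g) = (222*sin(44°))^2 / (2*9.81) = 1212 m

1212 m


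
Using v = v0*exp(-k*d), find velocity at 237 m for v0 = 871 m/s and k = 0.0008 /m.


v = v0*exp(-k*d) = 871*exp(-0.0008*237) = 720.6 m/s

720.6 m/s


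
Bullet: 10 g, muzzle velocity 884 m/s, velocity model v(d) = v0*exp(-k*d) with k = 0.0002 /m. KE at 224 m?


v = v0*exp(-k*d) = 884*exp(-0.0002*224) = 845.271 m/s
E = 0.5*m*v^2 = 0.5*0.01*845.271^2 = 3572 J

3572 J


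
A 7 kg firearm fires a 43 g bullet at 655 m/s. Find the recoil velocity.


v_recoil = m_p * v_p / m_gun = 0.043 * 655 / 7 = 4.024 m/s

4.024 m/s


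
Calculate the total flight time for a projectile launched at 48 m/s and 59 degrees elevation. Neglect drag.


T = 2*v0*sin(theta)/g = 2*48*sin(59°)/9.81 = 8.388 s

8.388 s


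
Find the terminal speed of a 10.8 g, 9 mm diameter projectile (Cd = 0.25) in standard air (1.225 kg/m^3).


A = pi*(d/2)^2 = pi*(9/2000)^2 = 6.36173e-05 m^2
vt = sqrt(2mg/(Cd*rho*A)) = sqrt(2*0.0108*9.81/(0.25 * 1.225 * 6.36173e-05)) = 104.3 m/s

104.3 m/s


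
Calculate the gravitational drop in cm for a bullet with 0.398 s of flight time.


drop = 0.5*g*t^2 = 0.5*9.81*0.398^2 = 0.776972 m ≈ 77.7 cm

77.7 cm


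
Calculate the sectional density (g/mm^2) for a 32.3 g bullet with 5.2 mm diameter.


SD = m/d^2 = 32.3/5.2^2 = 1.195 g/mm^2

1.195 g/mm^2


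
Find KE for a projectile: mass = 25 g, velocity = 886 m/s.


E = 0.5*m*v^2 = 0.5*0.025*886^2 = 9812 J

9812 J


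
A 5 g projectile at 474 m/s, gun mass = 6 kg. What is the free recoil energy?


v_r = m_p*v_p/m_gun = 0.005*474/6 = 0.395 m/s, E_r = 0.5*m_gun*v_r^2 = 0.5*6*0.395^2 = 0.4681 J

0.4681 J


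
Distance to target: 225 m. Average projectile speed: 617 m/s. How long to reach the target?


t = d/v = 225/617 = 0.3647 s

0.3647 s


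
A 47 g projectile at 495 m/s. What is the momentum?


p = m*v = 0.047*495 = 23.27 kg·m/s

23.27 kg·m/s


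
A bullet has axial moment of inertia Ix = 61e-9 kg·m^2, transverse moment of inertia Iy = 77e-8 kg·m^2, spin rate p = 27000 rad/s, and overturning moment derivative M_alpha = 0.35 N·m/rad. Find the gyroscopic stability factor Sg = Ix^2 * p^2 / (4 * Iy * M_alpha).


Sg = Ix^2 * p^2 / (4 * Iy * M_alpha) = (61e-9)^2 * 27000^2 / (4 * 77e-8 * 0.35) = 2.516

2.516


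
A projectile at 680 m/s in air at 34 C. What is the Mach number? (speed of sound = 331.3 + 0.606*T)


a = 331.3 + 0.606*(34) = 351.904 m/s
M = v/a = 680/351.904 = 1.932

1.932


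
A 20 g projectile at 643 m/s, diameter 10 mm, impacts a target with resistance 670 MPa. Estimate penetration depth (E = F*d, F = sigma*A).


A = pi*(d/2)^2 = pi*(10/2)^2 = 78.5398 mm^2
E = 0.5*m*v^2 = 0.5*0.02*643^2 = 4134.49 J
depth = E/(sigma*A) = 4134.49 J / (670 MPa * 78.5398 mm^2) = 4134.49/(670 * 78.5398) m = 0.0785701 m ≈ 78.57 mm

78.57 mm
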